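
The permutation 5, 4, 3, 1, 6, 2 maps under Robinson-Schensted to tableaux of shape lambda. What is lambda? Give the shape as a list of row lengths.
[2, 2, 1, 1]

Row-insert each entry into an empty tableau.

After inserting 5: P = [[5]].
After inserting 4: P = [[4], [5]].
After inserting 3: P = [[3], [4], [5]].
After inserting 1: P = [[1], [3], [4], [5]].
After inserting 6: P = [[1, 6], [3], [4], [5]].
After inserting 2: P = [[1, 2], [3, 6], [4], [5]].

The final insertion tableau P = [[1, 2], [3, 6], [4], [5]] has shape [2, 2, 1, 1].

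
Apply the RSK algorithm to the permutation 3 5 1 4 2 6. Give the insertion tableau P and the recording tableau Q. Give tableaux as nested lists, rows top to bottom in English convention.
P = [[1, 2, 6], [3, 4], [5]], Q = [[1, 2, 6], [3, 4], [5]]

Insert each entry of the permutation into P by Schensted row insertion, recording in Q the position of each new cell.

Insert 3: appended to row 1. P = [[3]].
Insert 5: appended to row 1. P = [[3, 5]].
Insert 1: 1 bumps 3 from row 1; 3 starts row 2. P = [[1, 5], [3]].
Insert 4: 4 bumps 5 from row 1; 5 appends to row 2. P = [[1, 4], [3, 5]].
Insert 2: 2 bumps 4 from row 1; 4 bumps 5 from row 2; 5 starts row 3. P = [[1, 2], [3, 4], [5]].
Insert 6: appended to row 1. P = [[1, 2, 6], [3, 4], [5]].

So P = [[1, 2, 6], [3, 4], [5]], Q = [[1, 2, 6], [3, 4], [5]].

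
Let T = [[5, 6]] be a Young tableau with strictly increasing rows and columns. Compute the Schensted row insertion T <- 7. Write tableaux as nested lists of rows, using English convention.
7 is larger than every entry of row 1, so it is appended to row 1. The new tableau is [[5, 6, 7]].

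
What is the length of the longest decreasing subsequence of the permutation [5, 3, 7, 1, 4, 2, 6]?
3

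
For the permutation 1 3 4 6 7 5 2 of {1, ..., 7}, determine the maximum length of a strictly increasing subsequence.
5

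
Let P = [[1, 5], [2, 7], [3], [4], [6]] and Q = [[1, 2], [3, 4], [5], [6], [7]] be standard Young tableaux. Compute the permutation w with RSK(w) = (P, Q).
6 7 4 5 3 2 1

Reverse the RSK construction: for i from n down to 1, find the cell of Q containing i, remove the entry at that cell from P, and reverse-bump it up through P; the value ejected from row 1 is w(i).

Step i=7: Q has 7 at row 5, column 1; remove 6 from row 5 of P and reverse-bump: 6 enters row 4 and ejects 4; 4 enters row 3 and ejects 3; 3 enters row 2 and ejects 2; 2 enters row 1 and ejects 1. So w(7) = 1. P is now [[2, 5], [3, 7], [4], [6]].
Step i=6: Q has 6 at row 4, column 1; remove 6 from row 4 of P and reverse-bump: 6 enters row 3 and ejects 4; 4 enters row 2 and ejects 3; 3 enters row 1 and ejects 2. So w(6) = 2. P is now [[3, 5], [4, 7], [6]].
Step i=5: Q has 5 at row 3, column 1; remove 6 from row 3 of P and reverse-bump: 6 enters row 2 and ejects 4; 4 enters row 1 and ejects 3. So w(5) = 3. P is now [[4, 5], [6, 7]].
Step i=4: Q has 4 at row 2, column 2; remove 7 from row 2 of P and reverse-bump: 7 enters row 1 and ejects 5. So w(4) = 5. P is now [[4, 7], [6]].
Step i=3: Q has 3 at row 2, column 1; remove 6 from row 2 of P and reverse-bump: 6 enters row 1 and ejects 4. So w(3) = 4. P is now [[6, 7]].
Step i=2: Q has 2 at row 1, column 2; remove that cell from P, ejecting 7. So w(2) = 7. P is now [[6]].
Step i=1: Q has 1 at row 1, column 1; remove that cell from P, ejecting 6. So w(1) = 6. P is now [].

So w = 6 7 4 5 3 2 1.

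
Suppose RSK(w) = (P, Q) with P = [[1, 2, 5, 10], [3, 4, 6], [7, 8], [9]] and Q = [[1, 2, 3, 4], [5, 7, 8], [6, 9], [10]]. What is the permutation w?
Reverse the RSK construction: for i from n down to 1, find the cell of Q containing i, remove the entry at that cell from P, and reverse-bump it up through P; the value ejected from row 1 is w(i).

Step i=10: Q has 10 at row 4, column 1; remove 9 from row 4 of P and reverse-bump: 9 enters row 3 and ejects 8; 8 enters row 2 and ejects 6; 6 enters row 1 and ejects 5. So w(10) = 5. P is now [[1, 2, 6, 10], [3, 4, 8], [7, 9]].
Step i=9: Q has 9 at row 3, column 2; remove 9 from row 3 of P and reverse-bump: 9 enters row 2 and ejects 8; 8 enters row 1 and ejects 6. So w(9) = 6. P is now [[1, 2, 8, 10], [3, 4, 9], [7]].
Step i=8: Q has 8 at row 2, column 3; remove 9 from row 2 of P and reverse-bump: 9 enters row 1 and ejects 8. So w(8) = 8. P is now [[1, 2, 9, 10], [3, 4], [7]].
Step i=7: Q has 7 at row 2, column 2; remove 4 from row 2 of P and reverse-bump: 4 enters row 1 and ejects 2. So w(7) = 2. P is now [[1, 4, 9, 10], [3], [7]].
Step i=6: Q has 6 at row 3, column 1; remove 7 from row 3 of P and reverse-bump: 7 enters row 2 and ejects 3; 3 enters row 1 and ejects 1. So w(6) = 1. P is now [[3, 4, 9, 10], [7]].
Step i=5: Q has 5 at row 2, column 1; remove 7 from row 2 of P and reverse-bump: 7 enters row 1 and ejects 4. So w(5) = 4. P is now [[3, 7, 9, 10]].
Step i=4: Q has 4 at row 1, column 4; remove that cell from P, ejecting 10. So w(4) = 10. P is now [[3, 7, 9]].
Step i=3: Q has 3 at row 1, column 3; remove that cell from P, ejecting 9. So w(3) = 9. P is now [[3, 7]].
Step i=2: Q has 2 at row 1, column 2; remove that cell from P, ejecting 7. So w(2) = 7. P is now [[3]].
Step i=1: Q has 1 at row 1, column 1; remove that cell from P, ejecting 3. So w(1) = 3. P is now [].

So w = 3 7 9 10 4 1 2 8 6 5.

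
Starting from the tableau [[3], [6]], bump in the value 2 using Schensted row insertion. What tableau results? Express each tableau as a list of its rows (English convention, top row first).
In row 1, 2 replaces 3 (the leftmost entry greater than 2); 3 is bumped to row 2. In row 2, 3 replaces 6 (the leftmost entry greater than 3); 6 is bumped to row 3. 6 starts a new row 3. The new tableau is [[2], [3], [6]].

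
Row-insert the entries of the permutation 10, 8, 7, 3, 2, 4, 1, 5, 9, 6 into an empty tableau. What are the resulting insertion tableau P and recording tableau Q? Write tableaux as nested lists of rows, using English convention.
P = [[1, 4, 5, 6], [2, 9], [3], [7], [8], [10]], Q = [[1, 6, 8, 9], [2, 10], [3], [4], [5], [7]]

Insert each entry of the permutation into P by Schensted row insertion, recording in Q the position of each new cell.

Insert 10: appended to row 1. P = [[10]].
Insert 8: 8 bumps 10 from row 1; 10 starts row 2. P = [[8], [10]].
Insert 7: 7 bumps 8 from row 1; 8 bumps 10 from row 2; 10 starts row 3. P = [[7], [8], [10]].
Insert 3: 3 bumps 7 from row 1; 7 bumps 8 from row 2; 8 bumps 10 from row 3; 10 starts row 4. P = [[3], [7], [8], [10]].
Insert 2: 2 bumps 3 from row 1; 3 bumps 7 from row 2; 7 bumps 8 from row 3; 8 bumps 10 from row 4; 10 starts row 5. P = [[2], [3], [7], [8], [10]].
Insert 4: appended to row 1. P = [[2, 4], [3], [7], [8], [10]].
Insert 1: 1 bumps 2 from row 1; 2 bumps 3 from row 2; 3 bumps 7 from row 3; 7 bumps 8 from row 4; 8 bumps 10 from row 5; 10 starts row 6. P = [[1, 4], [2], [3], [7], [8], [10]].
Insert 5: appended to row 1. P = [[1, 4, 5], [2], [3], [7], [8], [10]].
Insert 9: appended to row 1. P = [[1, 4, 5, 9], [2], [3], [7], [8], [10]].
Insert 6: 6 bumps 9 from row 1; 9 appends to row 2. P = [[1, 4, 5, 6], [2, 9], [3], [7], [8], [10]].

So P = [[1, 4, 5, 6], [2, 9], [3], [7], [8], [10]], Q = [[1, 6, 8, 9], [2, 10], [3], [4], [5], [7]].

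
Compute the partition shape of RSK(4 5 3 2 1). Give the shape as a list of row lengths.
Row-insert each entry into an empty tableau.

After inserting 4: P = [[4]].
After inserting 5: P = [[4, 5]].
After inserting 3: P = [[3, 5], [4]].
After inserting 2: P = [[2, 5], [3], [4]].
After inserting 1: P = [[1, 5], [2], [3], [4]].

The final insertion tableau P = [[1, 5], [2], [3], [4]] has shape [2, 1, 1, 1].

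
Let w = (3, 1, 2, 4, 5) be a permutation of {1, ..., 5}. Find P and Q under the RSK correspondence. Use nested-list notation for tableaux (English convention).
P = [[1, 2, 4, 5], [3]], Q = [[1, 3, 4, 5], [2]]

Insert each entry of the permutation into P by Schensted row insertion, recording in Q the position of each new cell.

Insert 3: appended to row 1. P = [[3]].
Insert 1: 1 bumps 3 from row 1; 3 starts row 2. P = [[1], [3]].
Insert 2: appended to row 1. P = [[1, 2], [3]].
Insert 4: appended to row 1. P = [[1, 2, 4], [3]].
Insert 5: appended to row 1. P = [[1, 2, 4, 5], [3]].

So P = [[1, 2, 4, 5], [3]], Q = [[1, 3, 4, 5], [2]].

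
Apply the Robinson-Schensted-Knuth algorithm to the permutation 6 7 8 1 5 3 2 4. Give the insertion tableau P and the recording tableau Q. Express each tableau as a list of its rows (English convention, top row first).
P = [[1, 2, 4], [3, 7, 8], [5], [6]], Q = [[1, 2, 3], [4, 5, 8], [6], [7]]

Insert each entry of the permutation into P by Schensted row insertion, recording in Q the position of each new cell.

Insert 6: appended to row 1. P = [[6]].
Insert 7: appended to row 1. P = [[6, 7]].
Insert 8: appended to row 1. P = [[6, 7, 8]].
Insert 1: 1 bumps 6 from row 1; 6 starts row 2. P = [[1, 7, 8], [6]].
Insert 5: 5 bumps 7 from row 1; 7 appends to row 2. P = [[1, 5, 8], [6, 7]].
Insert 3: 3 bumps 5 from row 1; 5 bumps 6 from row 2; 6 starts row 3. P = [[1, 3, 8], [5, 7], [6]].
Insert 2: 2 bumps 3 from row 1; 3 bumps 5 from row 2; 5 bumps 6 from row 3; 6 starts row 4. P = [[1, 2, 8], [3, 7], [5], [6]].
Insert 4: 4 bumps 8 from row 1; 8 appends to row 2. P = [[1, 2, 4], [3, 7, 8], [5], [6]].

So P = [[1, 2, 4], [3, 7, 8], [5], [6]], Q = [[1, 2, 3], [4, 5, 8], [6], [7]].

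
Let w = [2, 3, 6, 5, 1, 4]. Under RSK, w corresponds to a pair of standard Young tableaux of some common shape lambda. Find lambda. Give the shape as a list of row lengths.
[3, 2, 1]

Row-insert each entry into an empty tableau.

After inserting 2: P = [[2]].
After inserting 3: P = [[2, 3]].
After inserting 6: P = [[2, 3, 6]].
After inserting 5: P = [[2, 3, 5], [6]].
After inserting 1: P = [[1, 3, 5], [2], [6]].
After inserting 4: P = [[1, 3, 4], [2, 5], [6]].

The final insertion tableau P = [[1, 3, 4], [2, 5], [6]] has shape [3, 2, 1].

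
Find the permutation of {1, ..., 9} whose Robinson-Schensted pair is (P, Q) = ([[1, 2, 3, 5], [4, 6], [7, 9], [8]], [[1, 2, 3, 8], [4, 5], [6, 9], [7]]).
1 8 9 2 7 4 3 6 5

Reverse the RSK construction: for i from n down to 1, find the cell of Q containing i, remove the entry at that cell from P, and reverse-bump it up through P; the value ejected from row 1 is w(i).

Step i=9: Q has 9 at row 3, column 2; remove 9 from row 3 of P and reverse-bump: 9 enters row 2 and ejects 6; 6 enters row 1 and ejects 5. So w(9) = 5. P is now [[1, 2, 3, 6], [4, 9], [7], [8]].
Step i=8: Q has 8 at row 1, column 4; remove that cell from P, ejecting 6. So w(8) = 6. P is now [[1, 2, 3], [4, 9], [7], [8]].
Step i=7: Q has 7 at row 4, column 1; remove 8 from row 4 of P and reverse-bump: 8 enters row 3 and ejects 7; 7 enters row 2 and ejects 4; 4 enters row 1 and ejects 3. So w(7) = 3. P is now [[1, 2, 4], [7, 9], [8]].
Step i=6: Q has 6 at row 3, column 1; remove 8 from row 3 of P and reverse-bump: 8 enters row 2 and ejects 7; 7 enters row 1 and ejects 4. So w(6) = 4. P is now [[1, 2, 7], [8, 9]].
Step i=5: Q has 5 at row 2, column 2; remove 9 from row 2 of P and reverse-bump: 9 enters row 1 and ejects 7. So w(5) = 7. P is now [[1, 2, 9], [8]].
Step i=4: Q has 4 at row 2, column 1; remove 8 from row 2 of P and reverse-bump: 8 enters row 1 and ejects 2. So w(4) = 2. P is now [[1, 8, 9]].
Step i=3: Q has 3 at row 1, column 3; remove that cell from P, ejecting 9. So w(3) = 9. P is now [[1, 8]].
Step i=2: Q has 2 at row 1, column 2; remove that cell from P, ejecting 8. So w(2) = 8. P is now [[1]].
Step i=1: Q has 1 at row 1, column 1; remove that cell from P, ejecting 1. So w(1) = 1. P is now [].

So w = 1 8 9 2 7 4 3 6 5.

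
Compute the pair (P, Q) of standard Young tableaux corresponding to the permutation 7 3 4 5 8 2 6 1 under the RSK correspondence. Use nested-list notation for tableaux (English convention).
P = [[1, 4, 5, 6], [2, 8], [3], [7]], Q = [[1, 3, 4, 5], [2, 7], [6], [8]]

Insert each entry of the permutation into P by Schensted row insertion, recording in Q the position of each new cell.

Insert 7: appended to row 1. P = [[7]].
Insert 3: 3 bumps 7 from row 1; 7 starts row 2. P = [[3], [7]].
Insert 4: appended to row 1. P = [[3, 4], [7]].
Insert 5: appended to row 1. P = [[3, 4, 5], [7]].
Insert 8: appended to row 1. P = [[3, 4, 5, 8], [7]].
Insert 2: 2 bumps 3 from row 1; 3 bumps 7 from row 2; 7 starts row 3. P = [[2, 4, 5, 8], [3], [7]].
Insert 6: 6 bumps 8 from row 1; 8 appends to row 2. P = [[2, 4, 5, 6], [3, 8], [7]].
Insert 1: 1 bumps 2 from row 1; 2 bumps 3 from row 2; 3 bumps 7 from row 3; 7 starts row 4. P = [[1, 4, 5, 6], [2, 8], [3], [7]].

So P = [[1, 4, 5, 6], [2, 8], [3], [7]], Q = [[1, 3, 4, 5], [2, 7], [6], [8]].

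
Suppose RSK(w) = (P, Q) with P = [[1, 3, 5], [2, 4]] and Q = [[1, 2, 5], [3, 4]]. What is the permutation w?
Reverse the RSK construction: for i from n down to 1, find the cell of Q containing i, remove the entry at that cell from P, and reverse-bump it up through P; the value ejected from row 1 is w(i).

Step i=5: Q has 5 at row 1, column 3; remove that cell from P, ejecting 5. So w(5) = 5. P is now [[1, 3], [2, 4]].
Step i=4: Q has 4 at row 2, column 2; remove 4 from row 2 of P and reverse-bump: 4 enters row 1 and ejects 3. So w(4) = 3. P is now [[1, 4], [2]].
Step i=3: Q has 3 at row 2, column 1; remove 2 from row 2 of P and reverse-bump: 2 enters row 1 and ejects 1. So w(3) = 1. P is now [[2, 4]].
Step i=2: Q has 2 at row 1, column 2; remove that cell from P, ejecting 4. So w(2) = 4. P is now [[2]].
Step i=1: Q has 1 at row 1, column 1; remove that cell from P, ejecting 2. So w(1) = 2. P is now [].

So w = 2 4 1 3 5.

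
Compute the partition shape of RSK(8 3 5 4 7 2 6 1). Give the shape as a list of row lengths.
[3, 2, 1, 1, 1]

Row-insert each entry into an empty tableau.

After inserting 8: P = [[8]].
After inserting 3: P = [[3], [8]].
After inserting 5: P = [[3, 5], [8]].
After inserting 4: P = [[3, 4], [5], [8]].
After inserting 7: P = [[3, 4, 7], [5], [8]].
After inserting 2: P = [[2, 4, 7], [3], [5], [8]].
After inserting 6: P = [[2, 4, 6], [3, 7], [5], [8]].
After inserting 1: P = [[1, 4, 6], [2, 7], [3], [5], [8]].

The final insertion tableau P = [[1, 4, 6], [2, 7], [3], [5], [8]] has shape [3, 2, 1, 1, 1].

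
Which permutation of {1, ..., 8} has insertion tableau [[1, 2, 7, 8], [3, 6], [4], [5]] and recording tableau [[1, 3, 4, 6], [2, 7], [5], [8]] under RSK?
5 4 6 7 1 8 3 2

Reverse the RSK construction: for i from n down to 1, find the cell of Q containing i, remove the entry at that cell from P, and reverse-bump it up through P; the value ejected from row 1 is w(i).

Step i=8: Q has 8 at row 4, column 1; remove 5 from row 4 of P and reverse-bump: 5 enters row 3 and ejects 4; 4 enters row 2 and ejects 3; 3 enters row 1 and ejects 2. So w(8) = 2. P is now [[1, 3, 7, 8], [4, 6], [5]].
Step i=7: Q has 7 at row 2, column 2; remove 6 from row 2 of P and reverse-bump: 6 enters row 1 and ejects 3. So w(7) = 3. P is now [[1, 6, 7, 8], [4], [5]].
Step i=6: Q has 6 at row 1, column 4; remove that cell from P, ejecting 8. So w(6) = 8. P is now [[1, 6, 7], [4], [5]].
Step i=5: Q has 5 at row 3, column 1; remove 5 from row 3 of P and reverse-bump: 5 enters row 2 and ejects 4; 4 enters row 1 and ejects 1. So w(5) = 1. P is now [[4, 6, 7], [5]].
Step i=4: Q has 4 at row 1, column 3; remove that cell from P, ejecting 7. So w(4) = 7. P is now [[4, 6], [5]].
Step i=3: Q has 3 at row 1, column 2; remove that cell from P, ejecting 6. So w(3) = 6. P is now [[4], [5]].
Step i=2: Q has 2 at row 2, column 1; remove 5 from row 2 of P and reverse-bump: 5 enters row 1 and ejects 4. So w(2) = 4. P is now [[5]].
Step i=1: Q has 1 at row 1, column 1; remove that cell from P, ejecting 5. So w(1) = 5. P is now [].

So w = 5 4 6 7 1 8 3 2.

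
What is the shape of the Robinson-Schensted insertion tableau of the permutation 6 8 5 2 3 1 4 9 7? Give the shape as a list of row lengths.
Row-insert each entry into an empty tableau.

After inserting 6: P = [[6]].
After inserting 8: P = [[6, 8]].
After inserting 5: P = [[5, 8], [6]].
After inserting 2: P = [[2, 8], [5], [6]].
After inserting 3: P = [[2, 3], [5, 8], [6]].
After inserting 1: P = [[1, 3], [2, 8], [5], [6]].
After inserting 4: P = [[1, 3, 4], [2, 8], [5], [6]].
After inserting 9: P = [[1, 3, 4, 9], [2, 8], [5], [6]].
After inserting 7: P = [[1, 3, 4, 7], [2, 8, 9], [5], [6]].

The final insertion tableau P = [[1, 3, 4, 7], [2, 8, 9], [5], [6]] has shape [4, 3, 1, 1].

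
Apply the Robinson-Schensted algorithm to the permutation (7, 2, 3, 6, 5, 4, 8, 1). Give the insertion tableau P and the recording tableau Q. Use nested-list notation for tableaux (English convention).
Insert each entry of the permutation into P by Schensted row insertion, recording in Q the position of each new cell.

Insert 7: appended to row 1. P = [[7]], Q = [[1]].
Insert 2: 2 bumps 7 from row 1; 7 starts row 2. P = [[2], [7]], Q = [[1], [2]].
Insert 3: appended to row 1. P = [[2, 3], [7]], Q = [[1, 3], [2]].
Insert 6: appended to row 1. P = [[2, 3, 6], [7]], Q = [[1, 3, 4], [2]].
Insert 5: 5 bumps 6 from row 1; 6 bumps 7 from row 2; 7 starts row 3. P = [[2, 3, 5], [6], [7]], Q = [[1, 3, 4], [2], [5]].
Insert 4: 4 bumps 5 from row 1; 5 bumps 6 from row 2; 6 bumps 7 from row 3; 7 starts row 4. P = [[2, 3, 4], [5], [6], [7]], Q = [[1, 3, 4], [2], [5], [6]].
Insert 8: appended to row 1. P = [[2, 3, 4, 8], [5], [6], [7]], Q = [[1, 3, 4, 7], [2], [5], [6]].
Insert 1: 1 bumps 2 from row 1; 2 bumps 5 from row 2; 5 bumps 6 from row 3; 6 bumps 7 from row 4; 7 starts row 5. P = [[1, 3, 4, 8], [2], [5], [6], [7]], Q = [[1, 3, 4, 7], [2], [5], [6], [8]].

So P = [[1, 3, 4, 8], [2], [5], [6], [7]], Q = [[1, 3, 4, 7], [2], [5], [6], [8]].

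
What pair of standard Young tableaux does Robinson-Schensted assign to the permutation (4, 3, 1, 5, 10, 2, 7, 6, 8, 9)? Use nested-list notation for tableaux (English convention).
P = [[1, 2, 6, 8, 9], [3, 5, 7], [4, 10]], Q = [[1, 4, 5, 9, 10], [2, 6, 7], [3, 8]]

Insert each entry of the permutation into P by Schensted row insertion, recording in Q the position of each new cell.

Insert 4: appended to row 1. P = [[4]], Q = [[1]].
Insert 3: 3 bumps 4 from row 1; 4 starts row 2. P = [[3], [4]], Q = [[1], [2]].
Insert 1: 1 bumps 3 from row 1; 3 bumps 4 from row 2; 4 starts row 3. P = [[1], [3], [4]], Q = [[1], [2], [3]].
Insert 5: appended to row 1. P = [[1, 5], [3], [4]], Q = [[1, 4], [2], [3]].
Insert 10: appended to row 1. P = [[1, 5, 10], [3], [4]], Q = [[1, 4, 5], [2], [3]].
Insert 2: 2 bumps 5 from row 1; 5 appends to row 2. P = [[1, 2, 10], [3, 5], [4]], Q = [[1, 4, 5], [2, 6], [3]].
Insert 7: 7 bumps 10 from row 1; 10 appends to row 2. P = [[1, 2, 7], [3, 5, 10], [4]], Q = [[1, 4, 5], [2, 6, 7], [3]].
Insert 6: 6 bumps 7 from row 1; 7 bumps 10 from row 2; 10 appends to row 3. P = [[1, 2, 6], [3, 5, 7], [4, 10]], Q = [[1, 4, 5], [2, 6, 7], [3, 8]].
Insert 8: appended to row 1. P = [[1, 2, 6, 8], [3, 5, 7], [4, 10]], Q = [[1, 4, 5, 9], [2, 6, 7], [3, 8]].
Insert 9: appended to row 1. P = [[1, 2, 6, 8, 9], [3, 5, 7], [4, 10]], Q = [[1, 4, 5, 9, 10], [2, 6, 7], [3, 8]].

So P = [[1, 2, 6, 8, 9], [3, 5, 7], [4, 10]], Q = [[1, 4, 5, 9, 10], [2, 6, 7], [3, 8]].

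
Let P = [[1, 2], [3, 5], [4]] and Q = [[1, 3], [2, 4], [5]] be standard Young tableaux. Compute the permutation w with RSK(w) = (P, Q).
Reverse the RSK construction: for i from n down to 1, find the cell of Q containing i, remove the entry at that cell from P, and reverse-bump it up through P; the value ejected from row 1 is w(i).

Step i=5: Q has 5 at row 3, column 1; remove 4 from row 3 of P and reverse-bump: 4 enters row 2 and ejects 3; 3 enters row 1 and ejects 2. So w(5) = 2. P is now [[1, 3], [4, 5]].
Step i=4: Q has 4 at row 2, column 2; remove 5 from row 2 of P and reverse-bump: 5 enters row 1 and ejects 3. So w(4) = 3. P is now [[1, 5], [4]].
Step i=3: Q has 3 at row 1, column 2; remove that cell from P, ejecting 5. So w(3) = 5. P is now [[1], [4]].
Step i=2: Q has 2 at row 2, column 1; remove 4 from row 2 of P and reverse-bump: 4 enters row 1 and ejects 1. So w(2) = 1. P is now [[4]].
Step i=1: Q has 1 at row 1, column 1; remove that cell from P, ejecting 4. So w(1) = 4. P is now [].

So w = 4 1 5 3 2.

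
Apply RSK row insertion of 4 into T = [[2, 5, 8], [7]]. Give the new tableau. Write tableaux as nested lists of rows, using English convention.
In row 1, 4 replaces 5 (the leftmost entry greater than 4); 5 is bumped to row 2. In row 2, 5 replaces 7 (the leftmost entry greater than 5); 7 is bumped to row 3. 7 starts a new row 3. The new tableau is [[2, 4, 8], [5], [7]].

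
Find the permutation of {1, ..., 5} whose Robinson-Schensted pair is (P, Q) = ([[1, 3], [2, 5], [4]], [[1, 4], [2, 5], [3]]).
Reverse the RSK construction: for i from n down to 1, find the cell of Q containing i, remove the entry at that cell from P, and reverse-bump it up through P; the value ejected from row 1 is w(i).

Step i=5: Q has 5 at row 2, column 2; remove 5 from row 2 of P and reverse-bump: 5 enters row 1 and ejects 3. So w(5) = 3. P is now [[1, 5], [2], [4]].
Step i=4: Q has 4 at row 1, column 2; remove that cell from P, ejecting 5. So w(4) = 5. P is now [[1], [2], [4]].
Step i=3: Q has 3 at row 3, column 1; remove 4 from row 3 of P and reverse-bump: 4 enters row 2 and ejects 2; 2 enters row 1 and ejects 1. So w(3) = 1. P is now [[2], [4]].
Step i=2: Q has 2 at row 2, column 1; remove 4 from row 2 of P and reverse-bump: 4 enters row 1 and ejects 2. So w(2) = 2. P is now [[4]].
Step i=1: Q has 1 at row 1, column 1; remove that cell from P, ejecting 4. So w(1) = 4. P is now [].

So w = 4 2 1 5 3.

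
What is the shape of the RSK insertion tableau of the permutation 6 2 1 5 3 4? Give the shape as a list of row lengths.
Row-insert each entry into an empty tableau.

After inserting 6: P = [[6]].
After inserting 2: P = [[2], [6]].
After inserting 1: P = [[1], [2], [6]].
After inserting 5: P = [[1, 5], [2], [6]].
After inserting 3: P = [[1, 3], [2, 5], [6]].
After inserting 4: P = [[1, 3, 4], [2, 5], [6]].

The final insertion tableau P = [[1, 3, 4], [2, 5], [6]] has shape [3, 2, 1].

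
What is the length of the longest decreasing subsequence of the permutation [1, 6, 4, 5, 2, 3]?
3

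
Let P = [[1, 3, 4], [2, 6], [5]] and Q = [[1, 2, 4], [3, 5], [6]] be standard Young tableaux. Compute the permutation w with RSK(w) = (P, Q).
2 5 3 6 4 1

Reverse RSK: for i = n, n-1, ..., 1, locate i in Q, remove the corresponding corner cell from P, and reverse-bump its entry up through P; the value ejected from row 1 is w(i).

So w = 2 5 3 6 4 1.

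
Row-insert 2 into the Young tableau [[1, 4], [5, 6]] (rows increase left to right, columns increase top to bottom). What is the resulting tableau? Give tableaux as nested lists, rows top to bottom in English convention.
[[1, 2], [4, 6], [5]]

In row 1, 2 replaces 4 (the leftmost entry greater than 2); 4 is bumped to row 2. In row 2, 4 replaces 5 (the leftmost entry greater than 4); 5 is bumped to row 3. 5 starts a new row 3. The new tableau is [[1, 2], [4, 6], [5]].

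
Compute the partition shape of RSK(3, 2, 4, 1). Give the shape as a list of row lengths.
[2, 1, 1]

Row-insert each entry into an empty tableau.

After inserting 3: P = [[3]].
After inserting 2: P = [[2], [3]].
After inserting 4: P = [[2, 4], [3]].
After inserting 1: P = [[1, 4], [2], [3]].

The final insertion tableau P = [[1, 4], [2], [3]] has shape [2, 1, 1].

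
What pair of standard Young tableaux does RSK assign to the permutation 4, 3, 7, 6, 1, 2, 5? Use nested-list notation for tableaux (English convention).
P = [[1, 2, 5], [3, 6], [4, 7]], Q = [[1, 3, 7], [2, 4], [5, 6]]

Insert each entry of the permutation into P by Schensted row insertion, recording in Q the position of each new cell.

After inserting 4: P = [[4]].
After inserting 3: P = [[3], [4]].
After inserting 7: P = [[3, 7], [4]].
After inserting 6: P = [[3, 6], [4, 7]].
After inserting 1: P = [[1, 6], [3, 7], [4]].
After inserting 2: P = [[1, 2], [3, 6], [4, 7]].
After inserting 5: P = [[1, 2, 5], [3, 6], [4, 7]].

So P = [[1, 2, 5], [3, 6], [4, 7]], Q = [[1, 3, 7], [2, 4], [5, 6]].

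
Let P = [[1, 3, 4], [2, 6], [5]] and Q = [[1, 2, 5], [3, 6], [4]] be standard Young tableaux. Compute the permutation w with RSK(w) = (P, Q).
Reverse the RSK construction: for i from n down to 1, find the cell of Q containing i, remove the entry at that cell from P, and reverse-bump it up through P; the value ejected from row 1 is w(i).

Step i=6: Q has 6 at row 2, column 2; remove 6 from row 2 of P and reverse-bump: 6 enters row 1 and ejects 4. So w(6) = 4. P is now [[1, 3, 6], [2], [5]].
Step i=5: Q has 5 at row 1, column 3; remove that cell from P, ejecting 6. So w(5) = 6. P is now [[1, 3], [2], [5]].
Step i=4: Q has 4 at row 3, column 1; remove 5 from row 3 of P and reverse-bump: 5 enters row 2 and ejects 2; 2 enters row 1 and ejects 1. So w(4) = 1. P is now [[2, 3], [5]].
Step i=3: Q has 3 at row 2, column 1; remove 5 from row 2 of P and reverse-bump: 5 enters row 1 and ejects 3. So w(3) = 3. P is now [[2, 5]].
Step i=2: Q has 2 at row 1, column 2; remove that cell from P, ejecting 5. So w(2) = 5. P is now [[2]].
Step i=1: Q has 1 at row 1, column 1; remove that cell from P, ejecting 2. So w(1) = 2. P is now [].

So w = 2 5 3 1 6 4.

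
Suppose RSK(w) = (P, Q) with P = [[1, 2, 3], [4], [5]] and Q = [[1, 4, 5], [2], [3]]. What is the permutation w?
Reverse RSK: for i = n, n-1, ..., 1, locate i in Q, remove the corresponding corner cell from P, and reverse-bump its entry up through P; the value ejected from row 1 is w(i).

So w = 5 4 1 2 3.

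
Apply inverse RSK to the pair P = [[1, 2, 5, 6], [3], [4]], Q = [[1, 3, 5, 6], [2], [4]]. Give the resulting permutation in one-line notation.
4 1 3 2 5 6

Reverse the RSK construction: for i from n down to 1, find the cell of Q containing i, remove the entry at that cell from P, and reverse-bump it up through P; the value ejected from row 1 is w(i).

Step i=6: Q has 6 at row 1, column 4; remove that cell from P, ejecting 6. So w(6) = 6. P is now [[1, 2, 5], [3], [4]].
Step i=5: Q has 5 at row 1, column 3; remove that cell from P, ejecting 5. So w(5) = 5. P is now [[1, 2], [3], [4]].
Step i=4: Q has 4 at row 3, column 1; remove 4 from row 3 of P and reverse-bump: 4 enters row 2 and ejects 3; 3 enters row 1 and ejects 2. So w(4) = 2. P is now [[1, 3], [4]].
Step i=3: Q has 3 at row 1, column 2; remove that cell from P, ejecting 3. So w(3) = 3. P is now [[1], [4]].
Step i=2: Q has 2 at row 2, column 1; remove 4 from row 2 of P and reverse-bump: 4 enters row 1 and ejects 1. So w(2) = 1. P is now [[4]].
Step i=1: Q has 1 at row 1, column 1; remove that cell from P, ejecting 4. So w(1) = 4. P is now [].

So w = 4 1 3 2 5 6.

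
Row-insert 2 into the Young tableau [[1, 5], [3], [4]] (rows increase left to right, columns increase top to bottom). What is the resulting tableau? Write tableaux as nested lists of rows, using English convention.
[[1, 2], [3, 5], [4]]

In row 1, 2 replaces 5 (the leftmost entry greater than 2); 5 is bumped to row 2. 5 is appended to row 2. The new tableau is [[1, 2], [3, 5], [4]].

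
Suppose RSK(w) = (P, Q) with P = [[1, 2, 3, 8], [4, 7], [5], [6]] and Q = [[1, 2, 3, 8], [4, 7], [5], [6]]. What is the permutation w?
Reverse the RSK construction: for i from n down to 1, find the cell of Q containing i, remove the entry at that cell from P, and reverse-bump it up through P; the value ejected from row 1 is w(i).

Step i=8: Q has 8 at row 1, column 4; remove that cell from P, ejecting 8. So w(8) = 8. P is now [[1, 2, 3], [4, 7], [5], [6]].
Step i=7: Q has 7 at row 2, column 2; remove 7 from row 2 of P and reverse-bump: 7 enters row 1 and ejects 3. So w(7) = 3. P is now [[1, 2, 7], [4], [5], [6]].
Step i=6: Q has 6 at row 4, column 1; remove 6 from row 4 of P and reverse-bump: 6 enters row 3 and ejects 5; 5 enters row 2 and ejects 4; 4 enters row 1 and ejects 2. So w(6) = 2. P is now [[1, 4, 7], [5], [6]].
Step i=5: Q has 5 at row 3, column 1; remove 6 from row 3 of P and reverse-bump: 6 enters row 2 and ejects 5; 5 enters row 1 and ejects 4. So w(5) = 4. P is now [[1, 5, 7], [6]].
Step i=4: Q has 4 at row 2, column 1; remove 6 from row 2 of P and reverse-bump: 6 enters row 1 and ejects 5. So w(4) = 5. P is now [[1, 6, 7]].
Step i=3: Q has 3 at row 1, column 3; remove that cell from P, ejecting 7. So w(3) = 7. P is now [[1, 6]].
Step i=2: Q has 2 at row 1, column 2; remove that cell from P, ejecting 6. So w(2) = 6. P is now [[1]].
Step i=1: Q has 1 at row 1, column 1; remove that cell from P, ejecting 1. So w(1) = 1. P is now [].

So w = 1 6 7 5 4 2 3 8.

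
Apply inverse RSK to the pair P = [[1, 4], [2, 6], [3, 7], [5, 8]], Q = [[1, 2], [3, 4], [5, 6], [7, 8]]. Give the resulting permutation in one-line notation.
Reverse the RSK construction: for i from n down to 1, find the cell of Q containing i, remove the entry at that cell from P, and reverse-bump it up through P; the value ejected from row 1 is w(i).

Step i=8: Q has 8 at row 4, column 2; remove 8 from row 4 of P and reverse-bump: 8 enters row 3 and ejects 7; 7 enters row 2 and ejects 6; 6 enters row 1 and ejects 4. So w(8) = 4. P is now [[1, 6], [2, 7], [3, 8], [5]].
Step i=7: Q has 7 at row 4, column 1; remove 5 from row 4 of P and reverse-bump: 5 enters row 3 and ejects 3; 3 enters row 2 and ejects 2; 2 enters row 1 and ejects 1. So w(7) = 1. P is now [[2, 6], [3, 7], [5, 8]].
Step i=6: Q has 6 at row 3, column 2; remove 8 from row 3 of P and reverse-bump: 8 enters row 2 and ejects 7; 7 enters row 1 and ejects 6. So w(6) = 6. P is now [[2, 7], [3, 8], [5]].
Step i=5: Q has 5 at row 3, column 1; remove 5 from row 3 of P and reverse-bump: 5 enters row 2 and ejects 3; 3 enters row 1 and ejects 2. So w(5) = 2. P is now [[3, 7], [5, 8]].
Step i=4: Q has 4 at row 2, column 2; remove 8 from row 2 of P and reverse-bump: 8 enters row 1 and ejects 7. So w(4) = 7. P is now [[3, 8], [5]].
Step i=3: Q has 3 at row 2, column 1; remove 5 from row 2 of P and reverse-bump: 5 enters row 1 and ejects 3. So w(3) = 3. P is now [[5, 8]].
Step i=2: Q has 2 at row 1, column 2; remove that cell from P, ejecting 8. So w(2) = 8. P is now [[5]].
Step i=1: Q has 1 at row 1, column 1; remove that cell from P, ejecting 5. So w(1) = 5. P is now [].

So w = 5 8 3 7 2 6 1 4.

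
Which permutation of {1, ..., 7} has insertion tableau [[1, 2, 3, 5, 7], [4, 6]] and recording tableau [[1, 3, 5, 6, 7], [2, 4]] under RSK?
4 1 6 2 3 5 7

Reverse the RSK construction: for i from n down to 1, find the cell of Q containing i, remove the entry at that cell from P, and reverse-bump it up through P; the value ejected from row 1 is w(i).

Step i=7: Q has 7 at row 1, column 5; remove that cell from P, ejecting 7. So w(7) = 7. P is now [[1, 2, 3, 5], [4, 6]].
Step i=6: Q has 6 at row 1, column 4; remove that cell from P, ejecting 5. So w(6) = 5. P is now [[1, 2, 3], [4, 6]].
Step i=5: Q has 5 at row 1, column 3; remove that cell from P, ejecting 3. So w(5) = 3. P is now [[1, 2], [4, 6]].
Step i=4: Q has 4 at row 2, column 2; remove 6 from row 2 of P and reverse-bump: 6 enters row 1 and ejects 2. So w(4) = 2. P is now [[1, 6], [4]].
Step i=3: Q has 3 at row 1, column 2; remove that cell from P, ejecting 6. So w(3) = 6. P is now [[1], [4]].
Step i=2: Q has 2 at row 2, column 1; remove 4 from row 2 of P and reverse-bump: 4 enters row 1 and ejects 1. So w(2) = 1. P is now [[4]].
Step i=1: Q has 1 at row 1, column 1; remove that cell from P, ejecting 4. So w(1) = 4. P is now [].

So w = 4 1 6 2 3 5 7.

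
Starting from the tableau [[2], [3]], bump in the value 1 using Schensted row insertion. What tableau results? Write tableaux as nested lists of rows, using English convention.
In row 1, 1 replaces 2 (the leftmost entry greater than 1); 2 is bumped to row 2. In row 2, 2 replaces 3 (the leftmost entry greater than 2); 3 is bumped to row 3. 3 starts a new row 3. The new tableau is [[1], [2], [3]].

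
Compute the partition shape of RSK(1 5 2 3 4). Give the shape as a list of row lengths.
[4, 1]

RSK row insertion gives P = [[1, 2, 3, 4], [5]], which has shape [4, 1].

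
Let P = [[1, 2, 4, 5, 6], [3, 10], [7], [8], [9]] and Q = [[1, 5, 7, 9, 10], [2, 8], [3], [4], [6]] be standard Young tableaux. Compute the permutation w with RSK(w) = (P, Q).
Reverse the RSK construction: for i from n down to 1, find the cell of Q containing i, remove the entry at that cell from P, and reverse-bump it up through P; the value ejected from row 1 is w(i).

Step i=10: Q has 10 at row 1, column 5; remove that cell from P, ejecting 6. So w(10) = 6. P is now [[1, 2, 4, 5], [3, 10], [7], [8], [9]].
Step i=9: Q has 9 at row 1, column 4; remove that cell from P, ejecting 5. So w(9) = 5. P is now [[1, 2, 4], [3, 10], [7], [8], [9]].
Step i=8: Q has 8 at row 2, column 2; remove 10 from row 2 of P and reverse-bump: 10 enters row 1 and ejects 4. So w(8) = 4. P is now [[1, 2, 10], [3], [7], [8], [9]].
Step i=7: Q has 7 at row 1, column 3; remove that cell from P, ejecting 10. So w(7) = 10. P is now [[1, 2], [3], [7], [8], [9]].
Step i=6: Q has 6 at row 5, column 1; remove 9 from row 5 of P and reverse-bump: 9 enters row 4 and ejects 8; 8 enters row 3 and ejects 7; 7 enters row 2 and ejects 3; 3 enters row 1 and ejects 2. So w(6) = 2. P is now [[1, 3], [7], [8], [9]].
Step i=5: Q has 5 at row 1, column 2; remove that cell from P, ejecting 3. So w(5) = 3. P is now [[1], [7], [8], [9]].
Step i=4: Q has 4 at row 4, column 1; remove 9 from row 4 of P and reverse-bump: 9 enters row 3 and ejects 8; 8 enters row 2 and ejects 7; 7 enters row 1 and ejects 1. So w(4) = 1. P is now [[7], [8], [9]].
Step i=3: Q has 3 at row 3, column 1; remove 9 from row 3 of P and reverse-bump: 9 enters row 2 and ejects 8; 8 enters row 1 and ejects 7. So w(3) = 7. P is now [[8], [9]].
Step i=2: Q has 2 at row 2, column 1; remove 9 from row 2 of P and reverse-bump: 9 enters row 1 and ejects 8. So w(2) = 8. P is now [[9]].
Step i=1: Q has 1 at row 1, column 1; remove that cell from P, ejecting 9. So w(1) = 9. P is now [].

So w = 9 8 7 1 3 2 10 4 5 6.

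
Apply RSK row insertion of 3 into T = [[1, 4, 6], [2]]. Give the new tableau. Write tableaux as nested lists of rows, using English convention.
In row 1, 3 replaces 4 (the leftmost entry greater than 3); 4 is bumped to row 2. 4 is appended to row 2. The new tableau is [[1, 3, 6], [2, 4]].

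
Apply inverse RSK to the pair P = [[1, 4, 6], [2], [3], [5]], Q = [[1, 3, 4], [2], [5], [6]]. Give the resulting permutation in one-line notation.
Reverse the RSK construction: for i from n down to 1, find the cell of Q containing i, remove the entry at that cell from P, and reverse-bump it up through P; the value ejected from row 1 is w(i).

Step i=6: Q has 6 at row 4, column 1; remove 5 from row 4 of P and reverse-bump: 5 enters row 3 and ejects 3; 3 enters row 2 and ejects 2; 2 enters row 1 and ejects 1. So w(6) = 1. P is now [[2, 4, 6], [3], [5]].
Step i=5: Q has 5 at row 3, column 1; remove 5 from row 3 of P and reverse-bump: 5 enters row 2 and ejects 3; 3 enters row 1 and ejects 2. So w(5) = 2. P is now [[3, 4, 6], [5]].
Step i=4: Q has 4 at row 1, column 3; remove that cell from P, ejecting 6. So w(4) = 6. P is now [[3, 4], [5]].
Step i=3: Q has 3 at row 1, column 2; remove that cell from P, ejecting 4. So w(3) = 4. P is now [[3], [5]].
Step i=2: Q has 2 at row 2, column 1; remove 5 from row 2 of P and reverse-bump: 5 enters row 1 and ejects 3. So w(2) = 3. P is now [[5]].
Step i=1: Q has 1 at row 1, column 1; remove that cell from P, ejecting 5. So w(1) = 5. P is now [].

So w = 5 3 4 6 2 1.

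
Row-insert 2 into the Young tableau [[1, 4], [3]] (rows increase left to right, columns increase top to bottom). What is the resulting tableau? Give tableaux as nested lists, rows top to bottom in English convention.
In row 1, 2 replaces 4 (the leftmost entry greater than 2); 4 is bumped to row 2. 4 is appended to row 2. The new tableau is [[1, 2], [3, 4]].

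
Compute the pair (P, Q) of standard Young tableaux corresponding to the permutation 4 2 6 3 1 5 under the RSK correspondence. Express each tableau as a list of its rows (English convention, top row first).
Insert each entry of the permutation into P by Schensted row insertion, recording in Q the position of each new cell.

Insert 4: appended to row 1. P = [[4]].
Insert 2: 2 bumps 4 from row 1; 4 starts row 2. P = [[2], [4]].
Insert 6: appended to row 1. P = [[2, 6], [4]].
Insert 3: 3 bumps 6 from row 1; 6 appends to row 2. P = [[2, 3], [4, 6]].
Insert 1: 1 bumps 2 from row 1; 2 bumps 4 from row 2; 4 starts row 3. P = [[1, 3], [2, 6], [4]].
Insert 5: appended to row 1. P = [[1, 3, 5], [2, 6], [4]].

So P = [[1, 3, 5], [2, 6], [4]], Q = [[1, 3, 6], [2, 4], [5]].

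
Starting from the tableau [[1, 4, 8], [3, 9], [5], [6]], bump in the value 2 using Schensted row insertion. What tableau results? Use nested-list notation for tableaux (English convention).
[[1, 2, 8], [3, 4], [5, 9], [6]]

In row 1, 2 replaces 4 (the leftmost entry greater than 2); 4 is bumped to row 2. In row 2, 4 replaces 9 (the leftmost entry greater than 4); 9 is bumped to row 3. 9 is appended to row 3. The new tableau is [[1, 2, 8], [3, 4], [5, 9], [6]].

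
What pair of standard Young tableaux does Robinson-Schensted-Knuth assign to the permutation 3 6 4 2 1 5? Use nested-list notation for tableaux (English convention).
P = [[1, 4, 5], [2], [3], [6]], Q = [[1, 2, 6], [3], [4], [5]]

Insert each entry of the permutation into P by Schensted row insertion, recording in Q the position of each new cell.

Insert 3: appended to row 1. P = [[3]], Q = [[1]].
Insert 6: appended to row 1. P = [[3, 6]], Q = [[1, 2]].
Insert 4: 4 bumps 6 from row 1; 6 starts row 2. P = [[3, 4], [6]], Q = [[1, 2], [3]].
Insert 2: 2 bumps 3 from row 1; 3 bumps 6 from row 2; 6 starts row 3. P = [[2, 4], [3], [6]], Q = [[1, 2], [3], [4]].
Insert 1: 1 bumps 2 from row 1; 2 bumps 3 from row 2; 3 bumps 6 from row 3; 6 starts row 4. P = [[1, 4], [2], [3], [6]], Q = [[1, 2], [3], [4], [5]].
Insert 5: appended to row 1. P = [[1, 4, 5], [2], [3], [6]], Q = [[1, 2, 6], [3], [4], [5]].

So P = [[1, 4, 5], [2], [3], [6]], Q = [[1, 2, 6], [3], [4], [5]].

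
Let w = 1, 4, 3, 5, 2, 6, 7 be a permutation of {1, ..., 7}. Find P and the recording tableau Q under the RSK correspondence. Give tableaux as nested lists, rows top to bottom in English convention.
P = [[1, 2, 5, 6, 7], [3], [4]], Q = [[1, 2, 4, 6, 7], [3], [5]]

Insert each entry of the permutation into P by Schensted row insertion, recording in Q the position of each new cell.

After inserting 1: P = [[1]].
After inserting 4: P = [[1, 4]].
After inserting 3: P = [[1, 3], [4]].
After inserting 5: P = [[1, 3, 5], [4]].
After inserting 2: P = [[1, 2, 5], [3], [4]].
After inserting 6: P = [[1, 2, 5, 6], [3], [4]].
After inserting 7: P = [[1, 2, 5, 6, 7], [3], [4]].

So P = [[1, 2, 5, 6, 7], [3], [4]], Q = [[1, 2, 4, 6, 7], [3], [5]].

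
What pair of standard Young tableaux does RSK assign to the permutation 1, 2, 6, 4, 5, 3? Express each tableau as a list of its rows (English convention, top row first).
P = [[1, 2, 3, 5], [4], [6]], Q = [[1, 2, 3, 5], [4], [6]]

Insert each entry of the permutation into P by Schensted row insertion, recording in Q the position of each new cell.

Insert 1: appended to row 1. P = [[1]].
Insert 2: appended to row 1. P = [[1, 2]].
Insert 6: appended to row 1. P = [[1, 2, 6]].
Insert 4: 4 bumps 6 from row 1; 6 starts row 2. P = [[1, 2, 4], [6]].
Insert 5: appended to row 1. P = [[1, 2, 4, 5], [6]].
Insert 3: 3 bumps 4 from row 1; 4 bumps 6 from row 2; 6 starts row 3. P = [[1, 2, 3, 5], [4], [6]].

So P = [[1, 2, 3, 5], [4], [6]], Q = [[1, 2, 3, 5], [4], [6]].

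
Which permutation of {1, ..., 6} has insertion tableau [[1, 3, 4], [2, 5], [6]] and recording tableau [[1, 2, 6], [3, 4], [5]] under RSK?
2 6 1 5 3 4

Reverse RSK: for i = n, n-1, ..., 1, locate i in Q, remove the corresponding corner cell from P, and reverse-bump its entry up through P; the value ejected from row 1 is w(i).

So w = 2 6 1 5 3 4.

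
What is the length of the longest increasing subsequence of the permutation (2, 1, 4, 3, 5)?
3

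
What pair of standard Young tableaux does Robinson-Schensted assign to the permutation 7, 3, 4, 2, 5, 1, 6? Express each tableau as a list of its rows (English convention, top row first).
P = [[1, 4, 5, 6], [2], [3], [7]], Q = [[1, 3, 5, 7], [2], [4], [6]]

Insert each entry of the permutation into P by Schensted row insertion, recording in Q the position of each new cell.

Insert 7: appended to row 1. P = [[7]].
Insert 3: 3 bumps 7 from row 1; 7 starts row 2. P = [[3], [7]].
Insert 4: appended to row 1. P = [[3, 4], [7]].
Insert 2: 2 bumps 3 from row 1; 3 bumps 7 from row 2; 7 starts row 3. P = [[2, 4], [3], [7]].
Insert 5: appended to row 1. P = [[2, 4, 5], [3], [7]].
Insert 1: 1 bumps 2 from row 1; 2 bumps 3 from row 2; 3 bumps 7 from row 3; 7 starts row 4. P = [[1, 4, 5], [2], [3], [7]].
Insert 6: appended to row 1. P = [[1, 4, 5, 6], [2], [3], [7]].

So P = [[1, 4, 5, 6], [2], [3], [7]], Q = [[1, 3, 5, 7], [2], [4], [6]].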